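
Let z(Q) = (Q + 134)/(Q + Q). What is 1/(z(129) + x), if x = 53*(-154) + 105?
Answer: -258/2078443 ≈ -0.00012413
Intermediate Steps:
x = -8057 (x = -8162 + 105 = -8057)
z(Q) = (134 + Q)/(2*Q) (z(Q) = (134 + Q)/((2*Q)) = (134 + Q)*(1/(2*Q)) = (134 + Q)/(2*Q))
1/(z(129) + x) = 1/((1/2)*(134 + 129)/129 - 8057) = 1/((1/2)*(1/129)*263 - 8057) = 1/(263/258 - 8057) = 1/(-2078443/258) = -258/2078443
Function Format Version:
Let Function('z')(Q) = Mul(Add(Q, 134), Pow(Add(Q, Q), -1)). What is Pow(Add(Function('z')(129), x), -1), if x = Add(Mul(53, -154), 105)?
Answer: Rational(-258, 2078443) ≈ -0.00012413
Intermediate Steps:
x = -8057 (x = Add(-8162, 105) = -8057)
Function('z')(Q) = Mul(Rational(1, 2), Pow(Q, -1), Add(134, Q)) (Function('z')(Q) = Mul(Add(134, Q), Pow(Mul(2, Q), -1)) = Mul(Add(134, Q), Mul(Rational(1, 2), Pow(Q, -1))) = Mul(Rational(1, 2), Pow(Q, -1), Add(134, Q)))
Pow(Add(Function('z')(129), x), -1) = Pow(Add(Mul(Rational(1, 2), Pow(129, -1), Add(134, 129)), -8057), -1) = Pow(Add(Mul(Rational(1, 2), Rational(1, 129), 263), -8057), -1) = Pow(Add(Rational(263, 258), -8057), -1) = Pow(Rational(-2078443, 258), -1) = Rational(-258, 2078443)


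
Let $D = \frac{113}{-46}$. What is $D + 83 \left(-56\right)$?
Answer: $- \frac{213921}{46} \approx -4650.5$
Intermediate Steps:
$D = - \frac{113}{46}$ ($D = 113 \left(- \frac{1}{46}\right) = - \frac{113}{46} \approx -2.4565$)
$D + 83 \left(-56\right) = - \frac{113}{46} + 83 \left(-56\right) = - \frac{113}{46} - 4648 = - \frac{213921}{46}$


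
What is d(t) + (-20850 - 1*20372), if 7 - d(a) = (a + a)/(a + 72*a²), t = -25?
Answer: -74145783/1799 ≈ -41215.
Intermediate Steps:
d(a) = 7 - 2*a/(a + 72*a²) (d(a) = 7 - (a + a)/(a + 72*a²) = 7 - 2*a/(a + 72*a²))
d(t) + (-20850 - 1*20372) = (5 + 504*(-25))/(1 + 72*(-25)) + (-20850 - 1*20372) = (5 - 12600)/(1 - 1800) + (-20850 - 20372) = -12595/(-1799) - 41222 = -1/1799*(-12595) - 41222 = 12595/1799 - 41222 = -74145783/1799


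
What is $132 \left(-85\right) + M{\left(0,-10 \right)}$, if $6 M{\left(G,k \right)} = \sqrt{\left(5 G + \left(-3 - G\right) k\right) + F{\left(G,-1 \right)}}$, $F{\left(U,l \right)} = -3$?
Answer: $-11220 + \frac{\sqrt{3}}{2} \approx -11219.0$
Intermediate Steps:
$M{\left(G,k \right)} = \frac{\sqrt{-3 + 5 G + k \left(-3 - G\right)}}{6}$ ($M{\left(G,k \right)} = \frac{\sqrt{\left(5 G + \left(-3 - G\right) k\right) - 3}}{6} = \frac{\sqrt{\left(5 G + k \left(-3 - G\right)\right) - 3}}{6} = \frac{\sqrt{-3 + 5 G + k \left(-3 - G\right)}}{6}$)
$132 \left(-85\right) + M{\left(0,-10 \right)} = 132 \left(-85\right) + \frac{\sqrt{-3 - -30 + 5 \cdot 0 - 0 \left(-10\right)}}{6} = -11220 + \frac{\sqrt{-3 + 30 + 0 + 0}}{6} = -11220 + \frac{\sqrt{27}}{6} = -11220 + \frac{3 \sqrt{3}}{6} = -11220 + \frac{\sqrt{3}}{2}$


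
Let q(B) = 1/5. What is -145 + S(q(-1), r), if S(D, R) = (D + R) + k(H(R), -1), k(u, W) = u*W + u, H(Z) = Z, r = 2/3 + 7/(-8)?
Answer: -17401/120 ≈ -145.01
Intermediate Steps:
r = -5/24 (r = 2*(1/3) + 7*(-1/8) = 2/3 - 7/8 = -5/24 ≈ -0.20833)
k(u, W) = u + W*u (k(u, W) = W*u + u = u + W*u)
q(B) = 1/5
S(D, R) = D + R (S(D, R) = (D + R) + R*(1 - 1) = (D + R) + R*0 = (D + R) + 0 = D + R)
-145 + S(q(-1), r) = -145 + (1/5 - 5/24) = -145 - 1/120 = -17401/120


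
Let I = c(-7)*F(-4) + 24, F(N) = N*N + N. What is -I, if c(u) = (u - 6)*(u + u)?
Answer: -2208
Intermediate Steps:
F(N) = N + N² (F(N) = N² + N = N + N²)
c(u) = 2*u*(-6 + u) (c(u) = (-6 + u)*(2*u) = 2*u*(-6 + u))
I = 2208 (I = (2*(-7)*(-6 - 7))*(-4*(1 - 4)) + 24 = (2*(-7)*(-13))*(-4*(-3)) + 24 = 182*12 + 24 = 2184 + 24 = 2208)
-I = -1*2208 = -2208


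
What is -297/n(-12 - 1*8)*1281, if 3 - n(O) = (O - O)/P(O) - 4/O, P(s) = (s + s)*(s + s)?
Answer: -271755/2 ≈ -1.3588e+5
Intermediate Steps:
P(s) = 4*s**2 (P(s) = (2*s)*(2*s) = 4*s**2)
n(O) = 3 + 4/O (n(O) = 3 - ((O - O)/((4*O**2)) - 4/O) = 3 - (0*(1/(4*O**2)) - 4/O) = 3 - (0 - 4/O) = 3 - (-4)/O = 3 + 4/O)
-297/n(-12 - 1*8)*1281 = -297/(3 + 4/(-12 - 1*8))*1281 = -297/(3 + 4/(-12 - 8))*1281 = -297/(3 + 4/(-20))*1281 = -297/(3 + 4*(-1/20))*1281 = -297/(3 - 1/5)*1281 = -297/14/5*1281 = -297*5/14*1281 = -1485/14*1281 = -271755/2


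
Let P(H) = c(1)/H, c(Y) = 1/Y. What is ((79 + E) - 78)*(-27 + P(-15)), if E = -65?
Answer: 25984/15 ≈ 1732.3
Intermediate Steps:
P(H) = 1/H (P(H) = 1/(1*H) = 1/H)
((79 + E) - 78)*(-27 + P(-15)) = ((79 - 65) - 78)*(-27 + 1/(-15)) = (14 - 78)*(-27 - 1/15) = -64*(-406/15) = 25984/15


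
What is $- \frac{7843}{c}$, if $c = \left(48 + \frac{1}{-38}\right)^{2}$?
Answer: $- \frac{11325292}{3323329} \approx -3.4078$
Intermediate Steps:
$c = \frac{3323329}{1444}$ ($c = \left(48 - \frac{1}{38}\right)^{2} = \left(\frac{1823}{38}\right)^{2} = \frac{3323329}{1444} \approx 2301.5$)
$- \frac{7843}{c} = - \frac{7843}{\frac{3323329}{1444}} = \left(-7843\right) \frac{1444}{3323329} = - \frac{11325292}{3323329}$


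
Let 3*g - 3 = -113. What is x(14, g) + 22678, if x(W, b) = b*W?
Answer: 66494/3 ≈ 22165.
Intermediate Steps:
g = -110/3 (g = 1 + (1/3)*(-113) = 1 - 113/3 = -110/3 ≈ -36.667)
x(W, b) = W*b
x(14, g) + 22678 = 14*(-110/3) + 22678 = -1540/3 + 22678 = 66494/3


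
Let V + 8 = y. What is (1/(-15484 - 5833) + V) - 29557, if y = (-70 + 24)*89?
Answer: -717508904/21317 ≈ -33659.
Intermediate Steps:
y = -4094 (y = -46*89 = -4094)
V = -4102 (V = -8 - 4094 = -4102)
(1/(-15484 - 5833) + V) - 29557 = (1/(-15484 - 5833) - 4102) - 29557 = (1/(-21317) - 4102) - 29557 = (-1/21317 - 4102) - 29557 = -87442335/21317 - 29557 = -717508904/21317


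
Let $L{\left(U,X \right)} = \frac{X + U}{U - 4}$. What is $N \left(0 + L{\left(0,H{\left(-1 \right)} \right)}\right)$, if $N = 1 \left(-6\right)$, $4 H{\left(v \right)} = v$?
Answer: $- \frac{3}{8} \approx -0.375$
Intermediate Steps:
$H{\left(v \right)} = \frac{v}{4}$
$N = -6$
$L{\left(U,X \right)} = \frac{U + X}{-4 + U}$
$N \left(0 + L{\left(0,H{\left(-1 \right)} \right)}\right) = - 6 \left(0 + \frac{0 + \frac{1}{4} \left(-1\right)}{-4 + 0}\right) = - 6 \left(0 + \frac{0 - \frac{1}{4}}{-4}\right) = - 6 \left(0 - - \frac{1}{16}\right) = - 6 \left(0 + \frac{1}{16}\right) = \left(-6\right) \frac{1}{16} = - \frac{3}{8}$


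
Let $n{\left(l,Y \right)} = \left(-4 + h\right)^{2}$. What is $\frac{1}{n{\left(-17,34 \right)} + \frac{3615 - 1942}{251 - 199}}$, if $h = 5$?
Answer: $\frac{52}{1725} \approx 0.030145$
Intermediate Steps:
$n{\left(l,Y \right)} = 1$ ($n{\left(l,Y \right)} = \left(-4 + 5\right)^{2} = 1^{2} = 1$)
$\frac{1}{n{\left(-17,34 \right)} + \frac{3615 - 1942}{251 - 199}} = \frac{1}{1 + \frac{3615 - 1942}{251 - 199}} = \frac{1}{1 + \frac{1673}{52}} = \frac{1}{\frac{1725}{52}} = \frac{52}{1725}$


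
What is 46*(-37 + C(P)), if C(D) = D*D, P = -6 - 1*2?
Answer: 1242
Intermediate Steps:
P = -8 (P = -6 - 2 = -8)
C(D) = D²
46*(-37 + C(P)) = 46*(-37 + (-8)²) = 46*(-37 + 64) = 46*27 = 1242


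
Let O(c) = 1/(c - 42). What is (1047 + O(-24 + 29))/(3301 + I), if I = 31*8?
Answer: 5534/18759 ≈ 0.29500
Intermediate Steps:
I = 248
O(c) = 1/(-42 + c)
(1047 + O(-24 + 29))/(3301 + I) = (1047 + 1/(-42 + (-24 + 29)))/(3301 + 248) = (1047 + 1/(-42 + 5))/3549 = (1047 + 1/(-37))*(1/3549) = (1047 - 1/37)*(1/3549) = (38738/37)*(1/3549) = 5534/18759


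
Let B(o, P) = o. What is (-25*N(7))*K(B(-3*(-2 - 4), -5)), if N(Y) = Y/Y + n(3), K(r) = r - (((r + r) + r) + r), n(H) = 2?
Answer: 4050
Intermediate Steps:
K(r) = -3*r (K(r) = r - ((2*r + r) + r) = r - (3*r + r) = r - 4*r = -3*r)
N(Y) = 3 (N(Y) = Y/Y + 2 = 1 + 2 = 3)
(-25*N(7))*K(B(-3*(-2 - 4), -5)) = (-25*3)*(-(-9)*(-2 - 4)) = -(-225)*(-3*(-6)) = -(-225)*18 = -75*(-54) = 4050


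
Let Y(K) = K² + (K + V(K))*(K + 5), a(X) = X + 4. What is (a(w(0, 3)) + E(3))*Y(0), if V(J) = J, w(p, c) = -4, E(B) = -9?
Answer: 0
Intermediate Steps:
a(X) = 4 + X
Y(K) = K² + 2*K*(5 + K) (Y(K) = K² + (K + K)*(K + 5) = K² + (2*K)*(5 + K) = K² + 2*K*(5 + K))
(a(w(0, 3)) + E(3))*Y(0) = ((4 - 4) - 9)*(0*(10 + 3*0)) = (0 - 9)*(0*(10 + 0)) = -0*10 = -9*0 = 0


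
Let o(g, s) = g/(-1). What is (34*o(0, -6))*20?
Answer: 0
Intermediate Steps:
o(g, s) = -g (o(g, s) = g*(-1) = -g)
(34*o(0, -6))*20 = (34*(-1*0))*20 = (34*0)*20 = 0*20 = 0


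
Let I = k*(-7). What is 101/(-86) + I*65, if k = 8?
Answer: -313141/86 ≈ -3641.2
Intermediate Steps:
I = -56 (I = 8*(-7) = -56)
101/(-86) + I*65 = 101/(-86) - 56*65 = 101*(-1/86) - 3640 = -101/86 - 3640 = -313141/86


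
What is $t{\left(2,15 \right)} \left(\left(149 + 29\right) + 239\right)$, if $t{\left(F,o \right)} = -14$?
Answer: $-5838$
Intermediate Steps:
$t{\left(2,15 \right)} \left(\left(149 + 29\right) + 239\right) = - 14 \left(\left(149 + 29\right) + 239\right) = - 14 \left(178 + 239\right) = \left(-14\right) 417 = -5838$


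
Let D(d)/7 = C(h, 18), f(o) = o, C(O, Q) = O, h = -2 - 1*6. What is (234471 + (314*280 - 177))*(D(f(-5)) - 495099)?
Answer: -159545873170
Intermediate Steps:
h = -8 (h = -2 - 6 = -8)
D(d) = -56 (D(d) = 7*(-8) = -56)
(234471 + (314*280 - 177))*(D(f(-5)) - 495099) = (234471 + (314*280 - 177))*(-56 - 495099) = (234471 + (87920 - 177))*(-495155) = (234471 + 87743)*(-495155) = 322214*(-495155) = -159545873170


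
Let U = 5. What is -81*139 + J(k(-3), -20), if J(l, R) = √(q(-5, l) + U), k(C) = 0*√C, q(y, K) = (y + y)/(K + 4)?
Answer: -11259 + √10/2 ≈ -11257.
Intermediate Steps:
q(y, K) = 2*y/(4 + K) (q(y, K) = (2*y)/(4 + K) = 2*y/(4 + K))
k(C) = 0
J(l, R) = √(5 - 10/(4 + l)) (J(l, R) = √(2*(-5)/(4 + l) + 5) = √(-10/(4 + l) + 5) = √(5 - 10/(4 + l)))
-81*139 + J(k(-3), -20) = -81*139 + √5*√((2 + 0)/(4 + 0)) = -11259 + √5*√(2/4) = -11259 + √5*√((¼)*2) = -11259 + √5*√(½) = -11259 + √5*(√2/2) = -11259 + √10/2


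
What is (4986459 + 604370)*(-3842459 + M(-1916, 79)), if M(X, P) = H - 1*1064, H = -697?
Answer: -21492376658380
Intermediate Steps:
M(X, P) = -1761 (M(X, P) = -697 - 1*1064 = -697 - 1064 = -1761)
(4986459 + 604370)*(-3842459 + M(-1916, 79)) = (4986459 + 604370)*(-3842459 - 1761) = 5590829*(-3844220) = -21492376658380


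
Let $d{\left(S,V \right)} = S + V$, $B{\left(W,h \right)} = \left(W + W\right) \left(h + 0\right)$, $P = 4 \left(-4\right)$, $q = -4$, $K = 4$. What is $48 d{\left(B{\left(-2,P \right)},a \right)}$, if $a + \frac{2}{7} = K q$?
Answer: $\frac{16032}{7} \approx 2290.3$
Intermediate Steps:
$P = -16$
$a = - \frac{114}{7}$ ($a = - \frac{2}{7} + 4 \left(-4\right) = - \frac{2}{7} - 16 = - \frac{114}{7} \approx -16.286$)
$B{\left(W,h \right)} = 2 W h$
$48 d{\left(B{\left(-2,P \right)},a \right)} = 48 \left(2 \left(-2\right) \left(-16\right) - \frac{114}{7}\right) = 48 \left(64 - \frac{114}{7}\right) = 48 \cdot \frac{334}{7} = \frac{16032}{7}$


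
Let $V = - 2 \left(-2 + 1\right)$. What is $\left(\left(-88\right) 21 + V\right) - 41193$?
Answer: $-43039$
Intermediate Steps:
$V = 2$ ($V = \left(-2\right) \left(-1\right) = 2$)
$\left(\left(-88\right) 21 + V\right) - 41193 = \left(\left(-88\right) 21 + 2\right) - 41193 = \left(-1848 + 2\right) - 41193 = -1846 - 41193 = -43039$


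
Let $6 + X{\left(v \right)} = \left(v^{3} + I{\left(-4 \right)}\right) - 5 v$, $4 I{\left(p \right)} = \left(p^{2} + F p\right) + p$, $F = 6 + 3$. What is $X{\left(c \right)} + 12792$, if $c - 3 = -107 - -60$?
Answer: $-72184$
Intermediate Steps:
$F = 9$
$I{\left(p \right)} = \frac{p^{2}}{4} + \frac{5 p}{2}$ ($I{\left(p \right)} = \frac{\left(p^{2} + 9 p\right) + p}{4} = \frac{p^{2} + 10 p}{4} = \frac{p^{2}}{4} + \frac{5 p}{2}$)
$c = -44$ ($c = 3 - 47 = -44$)
$X{\left(v \right)} = -12 + v^{3} - 5 v$ ($X{\left(v \right)} = -6 - \left(6 - v^{3} + 5 v\right) = -12 + v^{3} - 5 v$)
$X{\left(c \right)} + 12792 = \left(-12 + \left(-44\right)^{3} - -220\right) + 12792 = \left(-12 - 85184 + 220\right) + 12792 = -84976 + 12792 = -72184$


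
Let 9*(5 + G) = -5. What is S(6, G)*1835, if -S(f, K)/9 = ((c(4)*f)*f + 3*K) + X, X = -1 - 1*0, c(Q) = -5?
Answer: 3264465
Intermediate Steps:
G = -50/9 (G = -5 + (⅑)*(-5) = -5 - 5/9 = -50/9 ≈ -5.5556)
X = -1 (X = -1 + 0 = -1)
S(f, K) = 9 - 27*K + 45*f² (S(f, K) = -9*(((-5*f)*f + 3*K) - 1) = -9*((-5*f² + 3*K) - 1) = -9*(-1 - 5*f² + 3*K) = 9 - 27*K + 45*f²)
S(6, G)*1835 = (9 - 27*(-50/9) + 45*6²)*1835 = (9 + 150 + 45*36)*1835 = (9 + 150 + 1620)*1835 = 1779*1835 = 3264465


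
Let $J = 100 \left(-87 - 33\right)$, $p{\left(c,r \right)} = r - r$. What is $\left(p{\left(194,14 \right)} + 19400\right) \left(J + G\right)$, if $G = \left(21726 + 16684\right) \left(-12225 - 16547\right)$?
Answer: $-21439803688000$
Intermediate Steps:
$p{\left(c,r \right)} = 0$
$G = -1105132520$ ($G = 38410 \left(-28772\right) = -1105132520$)
$J = -12000$ ($J = 100 \left(-120\right) = -12000$)
$\left(p{\left(194,14 \right)} + 19400\right) \left(J + G\right) = \left(0 + 19400\right) \left(-12000 - 1105132520\right) = 19400 \left(-1105144520\right) = -21439803688000$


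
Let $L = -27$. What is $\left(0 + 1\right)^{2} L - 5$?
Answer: $-32$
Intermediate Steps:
$\left(0 + 1\right)^{2} L - 5 = \left(0 + 1\right)^{2} \left(-27\right) - 5 = 1^{2} \left(-27\right) - 5 = 1 \left(-27\right) - 5 = -27 - 5 = -32$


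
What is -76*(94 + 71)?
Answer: -12540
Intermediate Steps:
-76*(94 + 71) = -76*165 = -12540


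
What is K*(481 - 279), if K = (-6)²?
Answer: 7272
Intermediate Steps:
K = 36
K*(481 - 279) = 36*(481 - 279) = 36*202 = 7272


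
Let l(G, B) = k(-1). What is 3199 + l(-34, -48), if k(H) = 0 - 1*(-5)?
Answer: 3204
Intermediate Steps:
k(H) = 5 (k(H) = 0 + 5 = 5)
l(G, B) = 5
3199 + l(-34, -48) = 3199 + 5 = 3204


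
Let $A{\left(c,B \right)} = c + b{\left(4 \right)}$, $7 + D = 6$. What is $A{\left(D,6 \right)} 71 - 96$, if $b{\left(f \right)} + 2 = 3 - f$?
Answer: $-380$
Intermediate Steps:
$b{\left(f \right)} = 1 - f$ ($b{\left(f \right)} = -2 - \left(-3 + f\right) = 1 - f$)
$D = -1$ ($D = -7 + 6 = -1$)
$A{\left(c,B \right)} = -3 + c$ ($A{\left(c,B \right)} = c + \left(1 - 4\right) = c - 3 = -3 + c$)
$A{\left(D,6 \right)} 71 - 96 = \left(-3 - 1\right) 71 - 96 = \left(-4\right) 71 - 96 = -284 - 96 = -380$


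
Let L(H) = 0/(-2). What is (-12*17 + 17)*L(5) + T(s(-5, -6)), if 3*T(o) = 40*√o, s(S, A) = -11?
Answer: 40*I*√11/3 ≈ 44.222*I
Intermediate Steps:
L(H) = 0 (L(H) = 0*(-½) = 0)
T(o) = 40*√o/3 (T(o) = (40*√o)/3 = 40*√o/3)
(-12*17 + 17)*L(5) + T(s(-5, -6)) = (-12*17 + 17)*0 + 40*√(-11)/3 = (-204 + 17)*0 + 40*(I*√11)/3 = -187*0 + 40*I*√11/3 = 0 + 40*I*√11/3 = 40*I*√11/3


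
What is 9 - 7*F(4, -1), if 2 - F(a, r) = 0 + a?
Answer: 23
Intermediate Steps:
F(a, r) = 2 - a (F(a, r) = 2 - (0 + a) = 2 - a)
9 - 7*F(4, -1) = 9 - 7*(2 - 1*4) = 9 - 7*(2 - 4) = 9 - 7*(-2) = 9 + 14 = 23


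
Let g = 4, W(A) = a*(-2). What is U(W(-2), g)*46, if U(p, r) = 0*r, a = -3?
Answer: 0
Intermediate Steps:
W(A) = 6 (W(A) = -3*(-2) = 6)
U(p, r) = 0
U(W(-2), g)*46 = 0*46 = 0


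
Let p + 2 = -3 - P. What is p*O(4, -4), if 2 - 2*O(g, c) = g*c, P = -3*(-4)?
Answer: -153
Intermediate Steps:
P = 12
O(g, c) = 1 - c*g/2 (O(g, c) = 1 - g*c/2 = 1 - c*g/2)
p = -17 (p = -2 + (-3 - 1*12) = -2 + (-3 - 12) = -2 - 15 = -17)
p*O(4, -4) = -17*(1 - ½*(-4)*4) = -17*(1 + 8) = -17*9 = -153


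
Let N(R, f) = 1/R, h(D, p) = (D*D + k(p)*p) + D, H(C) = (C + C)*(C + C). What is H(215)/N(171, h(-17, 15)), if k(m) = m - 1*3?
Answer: 31617900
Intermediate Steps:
k(m) = -3 + m (k(m) = m - 3 = -3 + m)
H(C) = 4*C² (H(C) = (2*C)*(2*C) = 4*C²)
h(D, p) = D + D² + p*(-3 + p) (h(D, p) = (D*D + (-3 + p)*p) + D = (D² + p*(-3 + p)) + D = D + D² + p*(-3 + p))
H(215)/N(171, h(-17, 15)) = (4*215²)/(1/171) = (4*46225)/(1/171) = 184900*171 = 31617900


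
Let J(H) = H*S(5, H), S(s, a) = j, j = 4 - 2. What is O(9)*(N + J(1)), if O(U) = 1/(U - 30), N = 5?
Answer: -⅓ ≈ -0.33333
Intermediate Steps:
j = 2
S(s, a) = 2
O(U) = 1/(-30 + U)
J(H) = 2*H (J(H) = H*2 = 2*H)
O(9)*(N + J(1)) = (5 + 2*1)/(-30 + 9) = (5 + 2)/(-21) = -1/21*7 = -⅓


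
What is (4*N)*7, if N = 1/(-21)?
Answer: -4/3 ≈ -1.3333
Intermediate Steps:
N = -1/21 ≈ -0.047619
(4*N)*7 = (4*(-1/21))*7 = -4/21*7 = -4/3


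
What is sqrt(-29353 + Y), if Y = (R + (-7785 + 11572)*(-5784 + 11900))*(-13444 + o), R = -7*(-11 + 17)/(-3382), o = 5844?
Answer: I*sqrt(1394300747135913)/89 ≈ 4.1955e+5*I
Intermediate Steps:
R = 21/1691 (R = -7*6*(-1/3382) = -42*(-1/3382) = 21/1691 ≈ 0.012419)
Y = -15666297917200/89 (Y = (21/1691 + (-7785 + 11572)*(-5784 + 11900))*(-13444 + 5844) = (21/1691 + 3787*6116)*(-7600) = (21/1691 + 23161292)*(-7600) = (39165744793/1691)*(-7600) = -15666297917200/89 ≈ -1.7603e+11)
sqrt(-29353 + Y) = sqrt(-29353 - 15666297917200/89) = sqrt(-15666300529617/89) = I*sqrt(1394300747135913)/89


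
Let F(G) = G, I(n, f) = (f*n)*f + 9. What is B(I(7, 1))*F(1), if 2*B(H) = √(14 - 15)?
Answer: I/2 ≈ 0.5*I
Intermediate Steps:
I(n, f) = 9 + n*f² (I(n, f) = n*f² + 9 = 9 + n*f²)
B(H) = I/2 (B(H) = √(14 - 15)/2 = √(-1)/2 = I/2)
B(I(7, 1))*F(1) = (I/2)*1 = I/2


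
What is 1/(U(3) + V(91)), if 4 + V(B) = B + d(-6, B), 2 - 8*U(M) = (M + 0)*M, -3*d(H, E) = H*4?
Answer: 8/753 ≈ 0.010624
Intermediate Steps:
d(H, E) = -4*H/3 (d(H, E) = -H*4/3 = -4*H/3)
U(M) = 1/4 - M**2/8 (U(M) = 1/4 - (M + 0)*M/8 = 1/4 - M*M/8 = 1/4 - M**2/8)
V(B) = 4 + B (V(B) = -4 + (B - 4/3*(-6)) = -4 + (B + 8) = -4 + (8 + B) = 4 + B)
1/(U(3) + V(91)) = 1/((1/4 - 1/8*3**2) + (4 + 91)) = 1/((1/4 - 1/8*9) + 95) = 1/((1/4 - 9/8) + 95) = 1/(-7/8 + 95) = 1/(753/8) = 8/753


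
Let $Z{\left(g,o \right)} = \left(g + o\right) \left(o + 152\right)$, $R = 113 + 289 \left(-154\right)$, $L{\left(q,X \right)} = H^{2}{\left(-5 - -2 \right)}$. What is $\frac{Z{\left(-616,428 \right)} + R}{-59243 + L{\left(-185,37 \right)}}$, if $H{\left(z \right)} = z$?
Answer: $\frac{21919}{8462} \approx 2.5903$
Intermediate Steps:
$L{\left(q,X \right)} = 9$ ($L{\left(q,X \right)} = \left(-5 - -2\right)^{2} = \left(-5 + 2\right)^{2} = \left(-3\right)^{2} = 9$)
$R = -44393$ ($R = 113 - 44506 = -44393$)
$Z{\left(g,o \right)} = \left(152 + o\right) \left(g + o\right)$ ($Z{\left(g,o \right)} = \left(g + o\right) \left(152 + o\right) = \left(152 + o\right) \left(g + o\right)$)
$\frac{Z{\left(-616,428 \right)} + R}{-59243 + L{\left(-185,37 \right)}} = \frac{\left(428^{2} + 152 \left(-616\right) + 152 \cdot 428 - 263648\right) - 44393}{-59243 + 9} = \frac{\left(183184 - 93632 + 65056 - 263648\right) - 44393}{-59234} = \left(-109040 - 44393\right) \left(- \frac{1}{59234}\right) = \left(-153433\right) \left(- \frac{1}{59234}\right) = \frac{21919}{8462}$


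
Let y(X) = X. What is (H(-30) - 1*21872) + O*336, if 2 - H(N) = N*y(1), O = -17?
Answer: -27552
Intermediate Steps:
H(N) = 2 - N
(H(-30) - 1*21872) + O*336 = ((2 - 1*(-30)) - 1*21872) - 17*336 = ((2 + 30) - 21872) - 5712 = (32 - 21872) - 5712 = -21840 - 5712 = -27552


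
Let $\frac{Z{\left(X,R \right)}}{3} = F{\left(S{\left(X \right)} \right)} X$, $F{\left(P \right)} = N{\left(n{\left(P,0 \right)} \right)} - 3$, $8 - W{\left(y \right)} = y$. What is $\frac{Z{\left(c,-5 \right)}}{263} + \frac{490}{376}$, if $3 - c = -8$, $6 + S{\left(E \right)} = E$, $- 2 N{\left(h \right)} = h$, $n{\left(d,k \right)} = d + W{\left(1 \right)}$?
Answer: $\frac{8599}{49444} \approx 0.17391$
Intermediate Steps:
$W{\left(y \right)} = 8 - y$
$n{\left(d,k \right)} = 7 + d$ ($n{\left(d,k \right)} = d + \left(8 - 1\right) = d + 7 = 7 + d$)
$N{\left(h \right)} = - \frac{h}{2}$
$S{\left(E \right)} = -6 + E$
$F{\left(P \right)} = - \frac{13}{2} - \frac{P}{2}$ ($F{\left(P \right)} = - \frac{7 + P}{2} - 3 = \left(- \frac{7}{2} - \frac{P}{2}\right) - 3 = - \frac{13}{2} - \frac{P}{2}$)
$c = 11$ ($c = 3 - -8 = 3 + 8 = 11$)
$Z{\left(X,R \right)} = 3 X \left(- \frac{7}{2} - \frac{X}{2}\right)$ ($Z{\left(X,R \right)} = 3 \left(- \frac{13}{2} - \frac{-6 + X}{2}\right) X = 3 \left(- \frac{13}{2} - \left(-3 + \frac{X}{2}\right)\right) X = 3 \left(- \frac{7}{2} - \frac{X}{2}\right) X = 3 X \left(- \frac{7}{2} - \frac{X}{2}\right)$)
$\frac{Z{\left(c,-5 \right)}}{263} + \frac{490}{376} = \frac{\left(- \frac{3}{2}\right) 11 \left(7 + 11\right)}{263} + \frac{490}{376} = \left(- \frac{3}{2}\right) 11 \cdot 18 \cdot \frac{1}{263} + 490 \cdot \frac{1}{376} = \left(-297\right) \frac{1}{263} + \frac{245}{188} = - \frac{297}{263} + \frac{245}{188} = \frac{8599}{49444}$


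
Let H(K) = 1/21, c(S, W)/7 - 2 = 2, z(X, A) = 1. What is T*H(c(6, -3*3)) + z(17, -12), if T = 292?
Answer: 313/21 ≈ 14.905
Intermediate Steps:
c(S, W) = 28 (c(S, W) = 14 + 7*2 = 14 + 14 = 28)
H(K) = 1/21
T*H(c(6, -3*3)) + z(17, -12) = 292*(1/21) + 1 = 292/21 + 1 = 313/21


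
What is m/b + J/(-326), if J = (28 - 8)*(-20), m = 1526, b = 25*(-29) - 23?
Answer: -49569/60962 ≈ -0.81311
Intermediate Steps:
b = -748 (b = -725 - 23 = -748)
J = -400 (J = 20*(-20) = -400)
m/b + J/(-326) = 1526/(-748) - 400/(-326) = 1526*(-1/748) - 400*(-1/326) = -763/374 + 200/163 = -49569/60962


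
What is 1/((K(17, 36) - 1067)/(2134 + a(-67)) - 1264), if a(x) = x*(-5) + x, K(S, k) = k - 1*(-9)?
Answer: -1201/1518575 ≈ -0.00079087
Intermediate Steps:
K(S, k) = 9 + k (K(S, k) = k + 9 = 9 + k)
a(x) = -4*x (a(x) = -5*x + x = -4*x)
1/((K(17, 36) - 1067)/(2134 + a(-67)) - 1264) = 1/(((9 + 36) - 1067)/(2134 - 4*(-67)) - 1264) = 1/((45 - 1067)/(2134 + 268) - 1264) = 1/(-1022/2402 - 1264) = 1/(-1022*1/2402 - 1264) = 1/(-511/1201 - 1264) = 1/(-1518575/1201) = -1201/1518575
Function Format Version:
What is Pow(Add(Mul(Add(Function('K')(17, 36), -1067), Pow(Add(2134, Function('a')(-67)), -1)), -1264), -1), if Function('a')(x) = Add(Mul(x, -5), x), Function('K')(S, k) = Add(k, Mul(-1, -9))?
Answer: Rational(-1201, 1518575) ≈ -0.00079087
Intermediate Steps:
Function('K')(S, k) = Add(9, k) (Function('K')(S, k) = Add(k, 9) = Add(9, k))
Function('a')(x) = Mul(-4, x) (Function('a')(x) = Add(Mul(-5, x), x) = Mul(-4, x))
Pow(Add(Mul(Add(Function('K')(17, 36), -1067), Pow(Add(2134, Function('a')(-67)), -1)), -1264), -1) = Pow(Add(Mul(Add(Add(9, 36), -1067), Pow(Add(2134, Mul(-4, -67)), -1)), -1264), -1) = Pow(Add(Mul(Add(45, -1067), Pow(Add(2134, 268), -1)), -1264), -1) = Pow(Add(Mul(-1022, Pow(2402, -1)), -1264), -1) = Pow(Add(Mul(-1022, Rational(1, 2402)), -1264), -1) = Pow(Add(Rational(-511, 1201), -1264), -1) = Pow(Rational(-1518575, 1201), -1) = Rational(-1201, 1518575)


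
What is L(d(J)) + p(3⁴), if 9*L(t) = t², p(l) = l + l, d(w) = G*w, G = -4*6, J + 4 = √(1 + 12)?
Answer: 2018 - 512*√13 ≈ 171.96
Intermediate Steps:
J = -4 + √13 (J = -4 + √(1 + 12) = -4 + √13 ≈ -0.39445)
G = -24
d(w) = -24*w
p(l) = 2*l
L(t) = t²/9
L(d(J)) + p(3⁴) = (-24*(-4 + √13))²/9 + 2*3⁴ = (96 - 24*√13)²/9 + 2*81 = (96 - 24*√13)²/9 + 162 = 162 + (96 - 24*√13)²/9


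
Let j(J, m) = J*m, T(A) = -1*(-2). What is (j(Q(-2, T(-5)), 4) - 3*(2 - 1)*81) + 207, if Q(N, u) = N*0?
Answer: -36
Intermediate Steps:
T(A) = 2
Q(N, u) = 0
(j(Q(-2, T(-5)), 4) - 3*(2 - 1)*81) + 207 = (0*4 - 3*(2 - 1)*81) + 207 = (0 - 3*1*81) + 207 = (0 - 3*81) + 207 = (0 - 243) + 207 = -243 + 207 = -36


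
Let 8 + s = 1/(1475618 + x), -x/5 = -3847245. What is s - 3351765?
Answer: -69421396147638/20711843 ≈ -3.3518e+6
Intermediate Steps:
x = 19236225 (x = -5*(-3847245) = 19236225)
s = -165694743/20711843 (s = -8 + 1/(1475618 + 19236225) = -8 + 1/20711843 = -165694743/20711843 ≈ -8.0000)
s - 3351765 = -165694743/20711843 - 3351765 = -69421396147638/20711843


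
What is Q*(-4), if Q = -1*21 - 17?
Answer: 152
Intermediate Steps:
Q = -38 (Q = -21 - 17 = -38)
Q*(-4) = -38*(-4) = 152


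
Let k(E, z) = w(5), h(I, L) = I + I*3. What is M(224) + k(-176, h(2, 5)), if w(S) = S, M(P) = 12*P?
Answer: 2693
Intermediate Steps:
h(I, L) = 4*I (h(I, L) = I + 3*I = 4*I)
k(E, z) = 5
M(224) + k(-176, h(2, 5)) = 12*224 + 5 = 2688 + 5 = 2693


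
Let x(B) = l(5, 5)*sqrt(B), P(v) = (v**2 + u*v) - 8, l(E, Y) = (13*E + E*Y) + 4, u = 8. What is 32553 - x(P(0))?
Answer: 32553 - 188*I*sqrt(2) ≈ 32553.0 - 265.87*I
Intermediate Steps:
l(E, Y) = 4 + 13*E + E*Y
P(v) = -8 + v**2 + 8*v (P(v) = (v**2 + 8*v) - 8 = -8 + v**2 + 8*v)
x(B) = 94*sqrt(B) (x(B) = (4 + 13*5 + 5*5)*sqrt(B) = (4 + 65 + 25)*sqrt(B) = 94*sqrt(B))
32553 - x(P(0)) = 32553 - 94*sqrt(-8 + 0**2 + 8*0) = 32553 - 94*sqrt(-8 + 0 + 0) = 32553 - 94*sqrt(-8) = 32553 - 94*2*I*sqrt(2) = 32553 - 188*I*sqrt(2)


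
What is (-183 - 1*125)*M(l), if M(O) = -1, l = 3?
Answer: 308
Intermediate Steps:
(-183 - 1*125)*M(l) = (-183 - 1*125)*(-1) = (-183 - 125)*(-1) = -308*(-1) = 308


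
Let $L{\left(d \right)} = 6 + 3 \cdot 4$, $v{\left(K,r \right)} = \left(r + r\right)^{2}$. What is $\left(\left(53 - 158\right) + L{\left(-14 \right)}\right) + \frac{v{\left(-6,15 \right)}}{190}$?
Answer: $- \frac{1563}{19} \approx -82.263$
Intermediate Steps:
$v{\left(K,r \right)} = 4 r^{2}$ ($v{\left(K,r \right)} = \left(2 r\right)^{2} = 4 r^{2}$)
$L{\left(d \right)} = 18$ ($L{\left(d \right)} = 6 + 12 = 18$)
$\left(\left(53 - 158\right) + L{\left(-14 \right)}\right) + \frac{v{\left(-6,15 \right)}}{190} = \left(\left(53 - 158\right) + 18\right) + \frac{4 \cdot 15^{2}}{190} = \left(-105 + 18\right) + 4 \cdot 225 \cdot \frac{1}{190} = -87 + 900 \cdot \frac{1}{190} = -87 + \frac{90}{19} = - \frac{1563}{19}$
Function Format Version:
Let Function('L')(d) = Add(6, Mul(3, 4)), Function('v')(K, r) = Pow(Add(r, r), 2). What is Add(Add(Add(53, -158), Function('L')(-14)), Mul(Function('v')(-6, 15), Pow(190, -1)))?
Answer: Rational(-1563, 19) ≈ -82.263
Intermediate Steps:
Function('v')(K, r) = Mul(4, Pow(r, 2)) (Function('v')(K, r) = Pow(Mul(2, r), 2) = Mul(4, Pow(r, 2)))
Function('L')(d) = 18 (Function('L')(d) = Add(6, 12) = 18)
Add(Add(Add(53, -158), Function('L')(-14)), Mul(Function('v')(-6, 15), Pow(190, -1))) = Add(Add(Add(53, -158), 18), Mul(Mul(4, Pow(15, 2)), Pow(190, -1))) = Add(Add(-105, 18), Mul(Mul(4, 225), Rational(1, 190))) = Add(-87, Mul(900, Rational(1, 190))) = Add(-87, Rational(90, 19)) = Rational(-1563, 19)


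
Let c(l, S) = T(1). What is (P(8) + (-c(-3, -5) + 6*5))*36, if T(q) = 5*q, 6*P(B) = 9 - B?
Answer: 906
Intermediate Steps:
P(B) = 3/2 - B/6 (P(B) = (9 - B)/6 = 3/2 - B/6)
c(l, S) = 5 (c(l, S) = 5*1 = 5)
(P(8) + (-c(-3, -5) + 6*5))*36 = ((3/2 - 1/6*8) + (-1*5 + 6*5))*36 = ((3/2 - 4/3) + (-5 + 30))*36 = (1/6 + 25)*36 = (151/6)*36 = 906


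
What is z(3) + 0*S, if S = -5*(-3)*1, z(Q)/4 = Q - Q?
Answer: 0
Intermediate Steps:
z(Q) = 0 (z(Q) = 4*(Q - Q) = 4*0 = 0)
S = 15 (S = -1*(-15)*1 = 15*1 = 15)
z(3) + 0*S = 0 + 0*15 = 0 + 0 = 0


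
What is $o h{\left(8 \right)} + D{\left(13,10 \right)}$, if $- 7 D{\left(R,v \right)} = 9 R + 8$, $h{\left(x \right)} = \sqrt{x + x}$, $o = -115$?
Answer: $- \frac{3345}{7} \approx -477.86$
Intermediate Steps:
$h{\left(x \right)} = \sqrt{2} \sqrt{x}$ ($h{\left(x \right)} = \sqrt{2 x} = \sqrt{2} \sqrt{x}$)
$D{\left(R,v \right)} = - \frac{8}{7} - \frac{9 R}{7}$ ($D{\left(R,v \right)} = - \frac{9 R + 8}{7} = - \frac{8 + 9 R}{7} = - \frac{8}{7} - \frac{9 R}{7}$)
$o h{\left(8 \right)} + D{\left(13,10 \right)} = - 115 \sqrt{2} \sqrt{8} - \frac{125}{7} = - 115 \sqrt{2} \cdot 2 \sqrt{2} - \frac{125}{7} = \left(-115\right) 4 - \frac{125}{7} = -460 - \frac{125}{7} = - \frac{3345}{7}$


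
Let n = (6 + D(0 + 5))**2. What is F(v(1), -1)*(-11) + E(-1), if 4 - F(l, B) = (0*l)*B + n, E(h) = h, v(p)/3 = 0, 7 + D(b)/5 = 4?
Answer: 846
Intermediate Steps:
D(b) = -15 (D(b) = -35 + 5*4 = -35 + 20 = -15)
v(p) = 0 (v(p) = 3*0 = 0)
n = 81 (n = (6 - 15)**2 = (-9)**2 = 81)
F(l, B) = -77 (F(l, B) = 4 - ((0*l)*B + 81) = 4 - (0*B + 81) = 4 - (0 + 81) = 4 - 1*81 = 4 - 81 = -77)
F(v(1), -1)*(-11) + E(-1) = -77*(-11) - 1 = 847 - 1 = 846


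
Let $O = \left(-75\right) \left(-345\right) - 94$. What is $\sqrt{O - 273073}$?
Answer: $2 i \sqrt{61823} \approx 497.28 i$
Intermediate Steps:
$O = 25781$ ($O = 25875 - 94 = 25781$)
$\sqrt{O - 273073} = \sqrt{25781 - 273073} = \sqrt{-247292} = 2 i \sqrt{61823}$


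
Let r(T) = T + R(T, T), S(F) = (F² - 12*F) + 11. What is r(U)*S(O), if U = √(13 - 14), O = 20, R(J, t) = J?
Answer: 342*I ≈ 342.0*I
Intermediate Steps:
S(F) = 11 + F² - 12*F
U = I (U = √(-1) = I ≈ 1.0*I)
r(T) = 2*T (r(T) = T + T = 2*T)
r(U)*S(O) = (2*I)*(11 + 20² - 12*20) = (2*I)*(11 + 400 - 240) = (2*I)*171 = 342*I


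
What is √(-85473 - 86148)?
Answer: 3*I*√19069 ≈ 414.27*I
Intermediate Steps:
√(-85473 - 86148) = √(-171621) = 3*I*√19069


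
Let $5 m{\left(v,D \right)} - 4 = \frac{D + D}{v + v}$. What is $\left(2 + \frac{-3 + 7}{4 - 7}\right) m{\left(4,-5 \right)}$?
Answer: $\frac{11}{30} \approx 0.36667$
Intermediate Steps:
$m{\left(v,D \right)} = \frac{4}{5} + \frac{D}{5 v}$ ($m{\left(v,D \right)} = \frac{4}{5} + \frac{\left(D + D\right) \frac{1}{v + v}}{5} = \frac{4}{5} + \frac{2 D \frac{1}{2 v}}{5} = \frac{4}{5} + \frac{D \frac{1}{v}}{5} = \frac{4}{5} + \frac{D}{5 v}$)
$\left(2 + \frac{-3 + 7}{4 - 7}\right) m{\left(4,-5 \right)} = \left(2 + \frac{-3 + 7}{4 - 7}\right) \frac{-5 + 4 \cdot 4}{5 \cdot 4} = \left(2 + \frac{4}{4 - 7}\right) \frac{1}{5} \cdot \frac{1}{4} \left(-5 + 16\right) = \left(2 + \frac{4}{-3}\right) \frac{1}{5} \cdot \frac{1}{4} \cdot 11 = \left(2 + 4 \left(- \frac{1}{3}\right)\right) \frac{11}{20} = \left(2 - \frac{4}{3}\right) \frac{11}{20} = \frac{2}{3} \cdot \frac{11}{20} = \frac{11}{30}$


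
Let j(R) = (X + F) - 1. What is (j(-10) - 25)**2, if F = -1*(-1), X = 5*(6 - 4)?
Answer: 225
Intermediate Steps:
X = 10 (X = 5*2 = 10)
F = 1
j(R) = 10 (j(R) = (10 + 1) - 1 = 11 - 1 = 10)
(j(-10) - 25)**2 = (10 - 25)**2 = (-15)**2 = 225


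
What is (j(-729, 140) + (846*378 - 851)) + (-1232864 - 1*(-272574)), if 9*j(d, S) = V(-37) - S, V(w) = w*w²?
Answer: -1940990/3 ≈ -6.4700e+5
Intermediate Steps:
V(w) = w³
j(d, S) = -50653/9 - S/9 (j(d, S) = ((-37)³ - S)/9 = (-50653 - S)/9 = -50653/9 - S/9)
(j(-729, 140) + (846*378 - 851)) + (-1232864 - 1*(-272574)) = ((-50653/9 - ⅑*140) + (846*378 - 851)) + (-1232864 - 1*(-272574)) = ((-50653/9 - 140/9) + (319788 - 851)) + (-1232864 + 272574) = (-16931/3 + 318937) - 960290 = 939880/3 - 960290 = -1940990/3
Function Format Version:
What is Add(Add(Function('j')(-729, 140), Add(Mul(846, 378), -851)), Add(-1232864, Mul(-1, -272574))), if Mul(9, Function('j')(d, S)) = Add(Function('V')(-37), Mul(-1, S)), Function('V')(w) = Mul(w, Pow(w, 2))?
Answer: Rational(-1940990, 3) ≈ -6.4700e+5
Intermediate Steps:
Function('V')(w) = Pow(w, 3)
Function('j')(d, S) = Add(Rational(-50653, 9), Mul(Rational(-1, 9), S)) (Function('j')(d, S) = Mul(Rational(1, 9), Add(Pow(-37, 3), Mul(-1, S))) = Mul(Rational(1, 9), Add(-50653, Mul(-1, S))) = Add(Rational(-50653, 9), Mul(Rational(-1, 9), S)))
Add(Add(Function('j')(-729, 140), Add(Mul(846, 378), -851)), Add(-1232864, Mul(-1, -272574))) = Add(Add(Add(Rational(-50653, 9), Mul(Rational(-1, 9), 140)), Add(Mul(846, 378), -851)), Add(-1232864, Mul(-1, -272574))) = Add(Add(Add(Rational(-50653, 9), Rational(-140, 9)), Add(319788, -851)), Add(-1232864, 272574)) = Add(Add(Rational(-16931, 3), 318937), -960290) = Add(Rational(939880, 3), -960290) = Rational(-1940990, 3)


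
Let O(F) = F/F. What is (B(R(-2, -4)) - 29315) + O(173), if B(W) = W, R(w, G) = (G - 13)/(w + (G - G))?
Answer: -58611/2 ≈ -29306.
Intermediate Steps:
O(F) = 1
R(w, G) = (-13 + G)/w (R(w, G) = (-13 + G)/(w + 0) = (-13 + G)/w)
(B(R(-2, -4)) - 29315) + O(173) = ((-13 - 4)/(-2) - 29315) + 1 = (-½*(-17) - 29315) + 1 = (17/2 - 29315) + 1 = -58613/2 + 1 = -58611/2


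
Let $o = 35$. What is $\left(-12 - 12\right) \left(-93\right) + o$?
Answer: $2267$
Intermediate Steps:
$\left(-12 - 12\right) \left(-93\right) + o = \left(-12 - 12\right) \left(-93\right) + 35 = \left(-24\right) \left(-93\right) + 35 = 2232 + 35 = 2267$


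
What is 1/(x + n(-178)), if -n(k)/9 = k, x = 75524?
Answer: 1/77126 ≈ 1.2966e-5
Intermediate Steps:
n(k) = -9*k
1/(x + n(-178)) = 1/(75524 - 9*(-178)) = 1/(75524 + 1602) = 1/77126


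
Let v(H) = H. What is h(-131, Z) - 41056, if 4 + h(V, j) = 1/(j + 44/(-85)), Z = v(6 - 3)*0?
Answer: -1806725/44 ≈ -41062.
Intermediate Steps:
Z = 0 (Z = (6 - 3)*0 = 3*0 = 0)
h(V, j) = -4 + 1/(-44/85 + j) (h(V, j) = -4 + 1/(j + 44/(-85)) = -4 + 1/(j + 44*(-1/85)) = -4 + 1/(j - 44/85) = -4 + 1/(-44/85 + j))
h(-131, Z) - 41056 = (261 - 340*0)/(-44 + 85*0) - 41056 = (261 + 0)/(-44 + 0) - 41056 = 261/(-44) - 41056 = -1/44*261 - 41056 = -261/44 - 41056 = -1806725/44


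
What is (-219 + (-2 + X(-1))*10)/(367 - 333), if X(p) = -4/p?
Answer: -199/34 ≈ -5.8529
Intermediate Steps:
(-219 + (-2 + X(-1))*10)/(367 - 333) = (-219 + (-2 - 4/(-1))*10)/(367 - 333) = (-219 + (-2 - 4*(-1))*10)/34 = (-219 + (-2 + 4)*10)*(1/34) = (-219 + 2*10)*(1/34) = (-219 + 20)*(1/34) = -199*1/34 = -199/34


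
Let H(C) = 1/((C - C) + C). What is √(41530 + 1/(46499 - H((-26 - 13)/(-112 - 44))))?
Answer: √89778932134745/46495 ≈ 203.79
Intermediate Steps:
H(C) = 1/C (H(C) = 1/(0 + C) = 1/C)
√(41530 + 1/(46499 - H((-26 - 13)/(-112 - 44)))) = √(41530 + 1/(46499 - 1/((-26 - 13)/(-112 - 44)))) = √(41530 + 1/(46499 - 1/((-39/(-156))))) = √(41530 + 1/(46499 - 1/((-39*(-1/156))))) = √(41530 + 1/(46499 - 1/¼)) = √(41530 + 1/(46499 - 1*4)) = √(41530 + 1/(46499 - 4)) = √(41530 + 1/46495) = √(1930937351/46495) = √89778932134745/46495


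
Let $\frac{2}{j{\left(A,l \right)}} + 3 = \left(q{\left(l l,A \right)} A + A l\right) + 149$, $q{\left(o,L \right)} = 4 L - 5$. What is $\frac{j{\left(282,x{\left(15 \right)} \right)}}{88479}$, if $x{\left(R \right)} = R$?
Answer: $\frac{1}{14203622349} \approx 7.0405 \cdot 10^{-11}$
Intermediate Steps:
$q{\left(o,L \right)} = -5 + 4 L$
$j{\left(A,l \right)} = \frac{2}{146 + A l + A \left(-5 + 4 A\right)}$ ($j{\left(A,l \right)} = \frac{2}{-3 + \left(\left(\left(-5 + 4 A\right) A + A l\right) + 149\right)} = \frac{2}{-3 + \left(\left(A \left(-5 + 4 A\right) + A l\right) + 149\right)} = \frac{2}{-3 + \left(\left(A l + A \left(-5 + 4 A\right)\right) + 149\right)} = \frac{2}{-3 + \left(149 + A l + A \left(-5 + 4 A\right)\right)} = \frac{2}{146 + A l + A \left(-5 + 4 A\right)}$)
$\frac{j{\left(282,x{\left(15 \right)} \right)}}{88479} = \frac{2 \frac{1}{146 + 282 \cdot 15 + 282 \left(-5 + 4 \cdot 282\right)}}{88479} = \frac{2}{146 + 4230 + 282 \left(-5 + 1128\right)} \frac{1}{88479} = \frac{2}{146 + 4230 + 282 \cdot 1123} \cdot \frac{1}{88479} = \frac{2}{146 + 4230 + 316686} \cdot \frac{1}{88479} = \frac{2}{321062} \cdot \frac{1}{88479} = 2 \cdot \frac{1}{321062} \cdot \frac{1}{88479} = \frac{1}{160531} \cdot \frac{1}{88479} = \frac{1}{14203622349}$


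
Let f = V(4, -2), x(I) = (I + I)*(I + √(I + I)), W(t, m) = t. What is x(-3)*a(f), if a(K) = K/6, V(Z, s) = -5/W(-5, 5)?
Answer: 3 - I*√6 ≈ 3.0 - 2.4495*I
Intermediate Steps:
V(Z, s) = 1 (V(Z, s) = -5/(-5) = -5*(-⅕) = 1)
x(I) = 2*I*(I + √2*√I) (x(I) = (2*I)*(I + √(2*I)) = (2*I)*(I + √2*√I) = 2*I*(I + √2*√I))
f = 1
a(K) = K/6 (a(K) = K*(⅙) = K/6)
x(-3)*a(f) = (2*(-3)² + 2*√2*(-3)^(3/2))*((⅙)*1) = (2*9 + 2*√2*(-3*I*√3))*(⅙) = (18 - 6*I*√6)*(⅙) = 3 - I*√6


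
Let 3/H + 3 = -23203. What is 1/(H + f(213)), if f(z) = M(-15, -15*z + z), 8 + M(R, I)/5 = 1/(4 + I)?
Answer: -17276867/691105921 ≈ -0.024999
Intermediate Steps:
M(R, I) = -40 + 5/(4 + I)
f(z) = 5*(-31 + 112*z)/(4 - 14*z) (f(z) = 5*(-31 - 8*(-15*z + z))/(4 + (-15*z + z)) = 5*(-31 - (-112)*z)/(4 - 14*z) = 5*(-31 + 112*z)/(4 - 14*z))
H = -3/23206 (H = 3/(-3 - 23203) = 3/(-23206) = 3*(-1/23206) = -3/23206 ≈ -0.00012928)
1/(H + f(213)) = 1/(-3/23206 + 5*(31 - 112*213)/(2*(-2 + 7*213))) = 1/(-3/23206 + 5*(31 - 23856)/(2*(-2 + 1491))) = 1/(-3/23206 + (5/2)*(-23825)/1489) = 1/(-3/23206 + (5/2)*(1/1489)*(-23825)) = 1/(-3/23206 - 119125/2978) = 1/(-691105921/17276867) = -17276867/691105921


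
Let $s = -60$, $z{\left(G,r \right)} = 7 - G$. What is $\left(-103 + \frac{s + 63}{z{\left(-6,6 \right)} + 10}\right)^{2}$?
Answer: $\frac{5597956}{529} \approx 10582.0$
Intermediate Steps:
$\left(-103 + \frac{s + 63}{z{\left(-6,6 \right)} + 10}\right)^{2} = \left(-103 + \frac{-60 + 63}{\left(7 - -6\right) + 10}\right)^{2} = \left(-103 + \frac{3}{\left(7 + 6\right) + 10}\right)^{2} = \left(-103 + \frac{3}{13 + 10}\right)^{2} = \left(-103 + \frac{3}{23}\right)^{2} = \left(- \frac{2366}{23}\right)^{2} = \frac{5597956}{529}$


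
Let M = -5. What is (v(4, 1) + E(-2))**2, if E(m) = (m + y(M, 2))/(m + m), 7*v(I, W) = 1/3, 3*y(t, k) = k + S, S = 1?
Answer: 625/7056 ≈ 0.088577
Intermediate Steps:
y(t, k) = 1/3 + k/3 (y(t, k) = (k + 1)/3 = (1 + k)/3 = 1/3 + k/3)
v(I, W) = 1/21 (v(I, W) = (1/7)/3 = (1/7)*(1/3) = 1/21)
E(m) = (1 + m)/(2*m) (E(m) = (m + (1/3 + (1/3)*2))/(m + m) = (m + (1/3 + 2/3))/((2*m)) = (m + 1)*(1/(2*m)) = (1 + m)*(1/(2*m)) = (1 + m)/(2*m))
(v(4, 1) + E(-2))**2 = (1/21 + (1/2)*(1 - 2)/(-2))**2 = (1/21 + (1/2)*(-1/2)*(-1))**2 = (1/21 + 1/4)**2 = (25/84)**2 = 625/7056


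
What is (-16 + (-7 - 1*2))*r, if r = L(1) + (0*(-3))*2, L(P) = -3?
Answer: 75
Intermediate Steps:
r = -3 (r = -3 + (0*(-3))*2 = -3 + 0*2 = -3 + 0 = -3)
(-16 + (-7 - 1*2))*r = (-16 + (-7 - 1*2))*(-3) = (-16 + (-7 - 2))*(-3) = (-16 - 9)*(-3) = -25*(-3) = 75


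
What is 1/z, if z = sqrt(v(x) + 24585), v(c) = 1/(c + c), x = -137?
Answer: sqrt(1845743186)/6736289 ≈ 0.0063777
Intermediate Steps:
v(c) = 1/(2*c)
z = sqrt(1845743186)/274 (z = sqrt((1/2)/(-137) + 24585) = sqrt((1/2)*(-1/137) + 24585) = sqrt(-1/274 + 24585) = sqrt(6736289/274) = sqrt(1845743186)/274 ≈ 156.80)
1/z = 1/(sqrt(1845743186)/274) = sqrt(1845743186)/6736289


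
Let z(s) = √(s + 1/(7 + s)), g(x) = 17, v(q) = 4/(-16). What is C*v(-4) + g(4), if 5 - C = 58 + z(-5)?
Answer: 121/4 + 3*I*√2/8 ≈ 30.25 + 0.53033*I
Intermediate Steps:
v(q) = -¼ (v(q) = 4*(-1/16) = -¼)
C = -53 - 3*I*√2/2 (C = 5 - (58 + √((1 - 5*(7 - 5))/(7 - 5))) = 5 - (58 + √((1 - 5*2)/2)) = 5 - (58 + √((1 - 10)/2)) = 5 - (58 + √((½)*(-9))) = 5 - (58 + √(-9/2)) = 5 - (58 + 3*I*√2/2) = 5 + (-58 - 3*I*√2/2) = -53 - 3*I*√2/2 ≈ -53.0 - 2.1213*I)
C*v(-4) + g(4) = (-53 - 3*I*√2/2)*(-¼) + 17 = (53/4 + 3*I*√2/8) + 17 = 121/4 + 3*I*√2/8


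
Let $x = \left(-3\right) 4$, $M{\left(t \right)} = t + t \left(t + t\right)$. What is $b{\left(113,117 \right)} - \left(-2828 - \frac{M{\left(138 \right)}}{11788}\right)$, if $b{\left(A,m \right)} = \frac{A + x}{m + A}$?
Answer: $\frac{959671161}{338905} \approx 2831.7$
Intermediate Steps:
$M{\left(t \right)} = t + 2 t^{2}$ ($M{\left(t \right)} = t + t 2 t = t + 2 t^{2}$)
$x = -12$
$b{\left(A,m \right)} = \frac{-12 + A}{A + m}$ ($b{\left(A,m \right)} = \frac{A - 12}{m + A} = \frac{-12 + A}{A + m}$)
$b{\left(113,117 \right)} - \left(-2828 - \frac{M{\left(138 \right)}}{11788}\right) = \frac{-12 + 113}{113 + 117} - \left(-2828 - \frac{138 \left(1 + 2 \cdot 138\right)}{11788}\right) = \frac{1}{230} \cdot 101 - \left(-2828 - 138 \left(1 + 276\right) \frac{1}{11788}\right) = \frac{1}{230} \cdot 101 - \left(-2828 - 138 \cdot 277 \cdot \frac{1}{11788}\right) = \frac{101}{230} - \left(-2828 - 38226 \cdot \frac{1}{11788}\right) = \frac{101}{230} - \left(-2828 - \frac{19113}{5894}\right) = \frac{101}{230} - - \frac{16687345}{5894} = \frac{101}{230} + \frac{16687345}{5894} = \frac{959671161}{338905}$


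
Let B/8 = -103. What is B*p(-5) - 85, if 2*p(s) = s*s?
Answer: -10385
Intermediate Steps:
B = -824 (B = 8*(-103) = -824)
p(s) = s²/2 (p(s) = (s*s)/2 = s²/2)
B*p(-5) - 85 = -412*(-5)² - 85 = -412*25 - 85 = -824*25/2 - 85 = -10300 - 85 = -10385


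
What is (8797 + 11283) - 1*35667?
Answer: -15587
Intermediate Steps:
(8797 + 11283) - 1*35667 = 20080 - 35667 = -15587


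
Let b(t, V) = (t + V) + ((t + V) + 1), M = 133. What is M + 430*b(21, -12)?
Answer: 8303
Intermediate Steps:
b(t, V) = 1 + 2*V + 2*t (b(t, V) = (V + t) + ((V + t) + 1) = (V + t) + (1 + V + t) = 1 + 2*V + 2*t)
M + 430*b(21, -12) = 133 + 430*(1 + 2*(-12) + 2*21) = 133 + 430*(1 - 24 + 42) = 133 + 430*19 = 133 + 8170 = 8303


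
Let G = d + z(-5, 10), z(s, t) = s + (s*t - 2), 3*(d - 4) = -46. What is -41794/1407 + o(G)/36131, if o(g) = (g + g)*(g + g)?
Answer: -4451338142/152508951 ≈ -29.187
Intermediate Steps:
d = -34/3 (d = 4 + (⅓)*(-46) = 4 - 46/3 = -34/3 ≈ -11.333)
z(s, t) = -2 + s + s*t (z(s, t) = s + (-2 + s*t) = -2 + s + s*t)
G = -205/3 (G = -34/3 + (-2 - 5 - 5*10) = -34/3 + (-2 - 5 - 50) = -34/3 - 57 = -205/3 ≈ -68.333)
o(g) = 4*g² (o(g) = (2*g)*(2*g) = 4*g²)
-41794/1407 + o(G)/36131 = -41794/1407 + (4*(-205/3)²)/36131 = -41794*1/1407 + (4*(42025/9))*(1/36131) = -41794/1407 + (168100/9)*(1/36131) = -41794/1407 + 168100/325179 = -4451338142/152508951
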